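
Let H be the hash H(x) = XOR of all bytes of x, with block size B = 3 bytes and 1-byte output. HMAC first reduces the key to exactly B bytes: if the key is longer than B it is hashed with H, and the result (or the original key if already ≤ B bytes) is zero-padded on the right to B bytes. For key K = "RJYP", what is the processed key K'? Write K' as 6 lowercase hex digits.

|K| = 4 > B = 3, so first hash the key.
H(K): XOR 52⊕4a⊕59⊕50 = 11.
Zero-pad H(K) = 11 to 3 bytes: K' = 11 00 00.

110000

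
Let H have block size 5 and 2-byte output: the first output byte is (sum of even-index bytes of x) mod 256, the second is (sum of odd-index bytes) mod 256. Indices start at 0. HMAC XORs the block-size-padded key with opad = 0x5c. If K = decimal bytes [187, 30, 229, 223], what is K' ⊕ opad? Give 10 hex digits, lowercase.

Key decimal bytes [187, 30, 229, 223] = bb 1e e5 df is 4 bytes ≤ B = 5; zero-pad to 5 bytes: K' = bb 1e e5 df 00.
XOR each byte with 0x5c: bb⊕5c=e7, 1e⊕5c=42, e5⊕5c=b9, df⊕5c=83, 00⊕5c=5c.

e742b9835c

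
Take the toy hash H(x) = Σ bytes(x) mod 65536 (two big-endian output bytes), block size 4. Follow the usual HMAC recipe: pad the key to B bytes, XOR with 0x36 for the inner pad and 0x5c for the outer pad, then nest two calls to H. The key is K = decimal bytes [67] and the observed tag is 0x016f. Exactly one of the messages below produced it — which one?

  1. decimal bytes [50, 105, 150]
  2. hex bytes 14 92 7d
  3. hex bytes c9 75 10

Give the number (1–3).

Key decimal bytes [67] = 43 is 1 byte ≤ B = 4; zero-pad to 4 bytes: K' = 43 00 00 00.
K' ⊕ ipad = 75 36 36 36; K' ⊕ opad = 1f 5c 5c 5c.
m1: inner = H(75 36 36 36 32 69 96) = 02 48; tag = H(1f 5c 5c 5c 02 48) = 017d
m2: inner = H(75 36 36 36 14 92 7d) = 02 3a; tag = H(1f 5c 5c 5c 02 3a) = 016f ← matches
m3: inner = H(75 36 36 36 c9 75 10) = 02 65; tag = H(1f 5c 5c 5c 02 65) = 019a

2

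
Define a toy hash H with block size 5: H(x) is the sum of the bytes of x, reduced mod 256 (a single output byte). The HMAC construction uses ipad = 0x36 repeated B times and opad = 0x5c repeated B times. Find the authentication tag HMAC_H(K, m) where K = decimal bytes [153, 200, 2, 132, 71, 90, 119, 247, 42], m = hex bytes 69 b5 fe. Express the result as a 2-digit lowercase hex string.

Key decimal bytes [153, 200, 2, 132, 71, 90, 119, 247, 42] = 99 c8 02 84 47 5a 77 f7 2a is 9 bytes > B = 5, so hash it first: H(key) = 20, then zero-pad to 5 bytes: K' = 20 00 00 00 00.
K' ⊕ ipad = 16 36 36 36 36.  K' ⊕ opad = 7c 5c 5c 5c 5c.
Inner input = (K'⊕ipad) ∥ m = 16 36 36 36 36 ∥ 69 b5 fe.
Inner hash: sum = 22+54+54+54+54+105+181+254 = 778; mod 256 = 10 → 0a.
Outer input = (K'⊕opad) ∥ inner = 7c 5c 5c 5c 5c ∥ 0a.
Outer hash (tag): sum = 124+92+92+92+92+10 = 502; mod 256 = 246 → f6.

f6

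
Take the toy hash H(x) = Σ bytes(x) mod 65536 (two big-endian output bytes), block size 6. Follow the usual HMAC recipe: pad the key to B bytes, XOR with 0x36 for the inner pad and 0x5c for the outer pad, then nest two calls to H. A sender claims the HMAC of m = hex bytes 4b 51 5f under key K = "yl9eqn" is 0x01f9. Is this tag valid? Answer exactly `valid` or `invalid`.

valid

Key "yl9eqn" = 79 6c 39 65 71 6e is exactly B = 6 bytes: K' = 79 6c 39 65 71 6e.
K' ⊕ ipad = 4f 5a 0f 53 47 58; K' ⊕ opad = 25 30 65 39 2d 32.
Inner hash: sum = 79+90+15+83+71+88+75+81+95 = 677 → 02 a5.
Outer hash (recomputed tag): sum = 37+48+101+57+45+50+2+165 = 505 → 01 f9.
Recomputed tag = 01f9; claimed = 01f9 → match.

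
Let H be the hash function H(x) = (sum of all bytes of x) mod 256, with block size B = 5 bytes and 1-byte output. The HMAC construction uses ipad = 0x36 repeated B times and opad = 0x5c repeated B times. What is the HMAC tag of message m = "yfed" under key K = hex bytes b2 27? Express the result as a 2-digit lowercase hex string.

Key hex bytes b2 27 is 2 bytes ≤ B = 5; zero-pad to 5 bytes: K' = b2 27 00 00 00.
K' ⊕ ipad = 84 11 36 36 36.  K' ⊕ opad = ee 7b 5c 5c 5c.
Inner input = (K'⊕ipad) ∥ m = 84 11 36 36 36 ∥ 79 66 65 64.
Inner hash: sum = 132+17+54+54+54+121+102+101+100 = 735; mod 256 = 223 → df.
Outer input = (K'⊕opad) ∥ inner = ee 7b 5c 5c 5c ∥ df.
Outer hash (tag): sum = 238+123+92+92+92+223 = 860; mod 256 = 92 → 5c.

5c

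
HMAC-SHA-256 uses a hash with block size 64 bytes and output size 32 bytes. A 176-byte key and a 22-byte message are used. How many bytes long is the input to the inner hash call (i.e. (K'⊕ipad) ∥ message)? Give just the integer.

86

Key is 176 > 64 bytes, so it is hashed to 32 bytes then zero-padded to 64: |K'| = 64.
Inner input = (K'⊕ipad) ∥ m → 64 + 22 = 86 bytes.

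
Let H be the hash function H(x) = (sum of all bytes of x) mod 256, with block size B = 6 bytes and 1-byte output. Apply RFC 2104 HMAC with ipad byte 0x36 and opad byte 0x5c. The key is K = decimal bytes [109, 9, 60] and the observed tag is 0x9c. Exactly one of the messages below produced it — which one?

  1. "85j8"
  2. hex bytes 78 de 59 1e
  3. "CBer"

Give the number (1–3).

Key decimal bytes [109, 9, 60] = 6d 09 3c is 3 bytes ≤ B = 6; zero-pad to 6 bytes: K' = 6d 09 3c 00 00 00.
K' ⊕ ipad = 5b 3f 0a 36 36 36; K' ⊕ opad = 31 55 60 5c 5c 5c.
m1: inner = H(5b 3f 0a 36 36 36 38 35 6a 38) = 55; tag = H(31 55 60 5c 5c 5c 55) = 4f
m2: inner = H(5b 3f 0a 36 36 36 78 de 59 1e) = 13; tag = H(31 55 60 5c 5c 5c 13) = 0d
m3: inner = H(5b 3f 0a 36 36 36 43 42 65 72) = a2; tag = H(31 55 60 5c 5c 5c a2) = 9c ← matches

3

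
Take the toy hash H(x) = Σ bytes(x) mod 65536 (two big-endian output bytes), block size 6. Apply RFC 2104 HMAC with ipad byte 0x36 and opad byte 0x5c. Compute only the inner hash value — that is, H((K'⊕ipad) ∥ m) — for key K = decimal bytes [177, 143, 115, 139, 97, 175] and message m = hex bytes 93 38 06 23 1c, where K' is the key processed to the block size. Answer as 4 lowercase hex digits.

0442

Key decimal bytes [177, 143, 115, 139, 97, 175] = b1 8f 73 8b 61 af is exactly B = 6 bytes: K' = b1 8f 73 8b 61 af.
K' ⊕ ipad = 87 b9 45 bd 57 99.
Inner input = 87 b9 45 bd 57 99 ∥ 93 38 06 23 1c.
Inner hash: sum = 135+185+69+189+87+153+147+56+6+35+28 = 1090 → 04 42.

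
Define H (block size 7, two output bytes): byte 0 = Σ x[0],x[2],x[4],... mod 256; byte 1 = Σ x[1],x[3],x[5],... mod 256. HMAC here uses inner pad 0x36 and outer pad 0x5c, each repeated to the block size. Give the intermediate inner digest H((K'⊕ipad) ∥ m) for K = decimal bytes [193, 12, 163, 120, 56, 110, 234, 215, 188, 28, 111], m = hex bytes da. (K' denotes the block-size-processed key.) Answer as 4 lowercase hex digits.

Key decimal bytes [193, 12, 163, 120, 56, 110, 234, 215, 188, 28, 111] = c1 0c a3 78 38 6e ea d7 bc 1c 6f is 11 bytes > B = 7, so hash it first: H(key) = b1 e5, then zero-pad to 7 bytes: K' = b1 e5 00 00 00 00 00.
K' ⊕ ipad = 87 d3 36 36 36 36 36.
Inner input = 87 d3 36 36 36 36 36 ∥ da.
Inner hash: even-index sum = 297 mod 256 = 41; odd-index sum = 537 mod 256 = 25 → 29 19.

2919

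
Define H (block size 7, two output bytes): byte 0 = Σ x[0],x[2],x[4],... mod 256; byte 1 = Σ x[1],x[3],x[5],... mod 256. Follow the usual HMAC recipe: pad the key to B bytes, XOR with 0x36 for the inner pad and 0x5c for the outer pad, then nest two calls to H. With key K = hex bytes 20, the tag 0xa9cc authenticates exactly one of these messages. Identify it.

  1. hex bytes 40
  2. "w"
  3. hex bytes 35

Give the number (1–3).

2

Key hex bytes 20 is 1 byte ≤ B = 7; zero-pad to 7 bytes: K' = 20 00 00 00 00 00 00.
K' ⊕ ipad = 16 36 36 36 36 36 36; K' ⊕ opad = 7c 5c 5c 5c 5c 5c 5c.
m1: inner = H(16 36 36 36 36 36 36 40) = b8 e2; tag = H(7c 5c 5c 5c 5c 5c 5c b8 e2) = 72cc
m2: inner = H(16 36 36 36 36 36 36 77) = b8 19; tag = H(7c 5c 5c 5c 5c 5c 5c b8 19) = a9cc ← matches
m3: inner = H(16 36 36 36 36 36 36 35) = b8 d7; tag = H(7c 5c 5c 5c 5c 5c 5c b8 d7) = 67cc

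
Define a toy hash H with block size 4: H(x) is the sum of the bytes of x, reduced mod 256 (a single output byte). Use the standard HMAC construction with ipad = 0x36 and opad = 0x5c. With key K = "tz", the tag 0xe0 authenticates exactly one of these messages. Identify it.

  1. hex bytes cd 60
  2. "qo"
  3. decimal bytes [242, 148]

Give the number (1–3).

2

Key "tz" = 74 7a is 2 bytes ≤ B = 4; zero-pad to 4 bytes: K' = 74 7a 00 00.
K' ⊕ ipad = 42 4c 36 36; K' ⊕ opad = 28 26 5c 5c.
m1: inner = H(42 4c 36 36 cd 60) = 27; tag = H(28 26 5c 5c 27) = 2d
m2: inner = H(42 4c 36 36 71 6f) = da; tag = H(28 26 5c 5c da) = e0 ← matches
m3: inner = H(42 4c 36 36 f2 94) = 80; tag = H(28 26 5c 5c 80) = 86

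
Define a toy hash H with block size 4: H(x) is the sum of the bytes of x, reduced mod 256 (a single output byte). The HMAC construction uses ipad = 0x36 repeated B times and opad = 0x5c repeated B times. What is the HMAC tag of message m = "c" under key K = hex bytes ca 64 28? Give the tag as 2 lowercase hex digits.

a3

Key hex bytes ca 64 28 is 3 bytes ≤ B = 4; zero-pad to 4 bytes: K' = ca 64 28 00.
K' ⊕ ipad = fc 52 1e 36.  K' ⊕ opad = 96 38 74 5c.
Inner input = (K'⊕ipad) ∥ m = fc 52 1e 36 ∥ 63.
Inner hash: sum = 252+82+30+54+99 = 517; mod 256 = 5 → 05.
Outer input = (K'⊕opad) ∥ inner = 96 38 74 5c ∥ 05.
Outer hash (tag): sum = 150+56+116+92+5 = 419; mod 256 = 163 → a3.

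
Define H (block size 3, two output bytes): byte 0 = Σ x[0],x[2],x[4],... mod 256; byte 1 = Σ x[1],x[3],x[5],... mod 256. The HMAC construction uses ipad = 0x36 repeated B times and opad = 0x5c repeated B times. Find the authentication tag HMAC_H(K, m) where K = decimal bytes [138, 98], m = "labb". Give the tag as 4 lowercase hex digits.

Key decimal bytes [138, 98] = 8a 62 is 2 bytes ≤ B = 3; zero-pad to 3 bytes: K' = 8a 62 00.
K' ⊕ ipad = bc 54 36.  K' ⊕ opad = d6 3e 5c.
Inner input = (K'⊕ipad) ∥ m = bc 54 36 ∥ 6c 61 62 62.
Inner hash: even-index sum = 437 mod 256 = 181; odd-index sum = 290 mod 256 = 34 → b5 22.
Outer input = (K'⊕opad) ∥ inner = d6 3e 5c ∥ b5 22.
Outer hash (tag): even-index sum = 340 mod 256 = 84; odd-index sum = 243 mod 256 = 243 → 54 f3.

54f3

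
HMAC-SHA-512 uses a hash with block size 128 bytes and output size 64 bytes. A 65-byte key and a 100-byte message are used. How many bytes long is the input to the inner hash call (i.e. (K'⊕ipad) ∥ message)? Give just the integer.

Key is 65 ≤ 128 bytes, zero-padded: |K'| = 128.
Inner input = (K'⊕ipad) ∥ m → 128 + 100 = 228 bytes.

228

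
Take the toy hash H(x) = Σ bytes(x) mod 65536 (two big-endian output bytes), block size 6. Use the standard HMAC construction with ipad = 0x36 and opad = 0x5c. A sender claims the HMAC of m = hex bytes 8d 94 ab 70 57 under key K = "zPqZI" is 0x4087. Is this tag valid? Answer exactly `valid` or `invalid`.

invalid

Key "zPqZI" = 7a 50 71 5a 49 is 5 bytes ≤ B = 6; zero-pad to 6 bytes: K' = 7a 50 71 5a 49 00.
K' ⊕ ipad = 4c 66 47 6c 7f 36; K' ⊕ opad = 26 0c 2d 06 15 5c.
Inner hash: sum = 76+102+71+108+127+54+141+148+171+112+87 = 1197 → 04 ad.
Outer hash (recomputed tag): sum = 38+12+45+6+21+92+4+173 = 391 → 01 87.
Recomputed tag = 0187; claimed = 4087 → mismatch.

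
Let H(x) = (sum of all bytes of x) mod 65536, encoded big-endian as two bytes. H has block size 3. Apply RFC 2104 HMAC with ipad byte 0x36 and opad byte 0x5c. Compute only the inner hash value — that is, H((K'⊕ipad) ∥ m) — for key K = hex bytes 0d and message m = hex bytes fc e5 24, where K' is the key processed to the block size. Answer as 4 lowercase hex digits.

Key hex bytes 0d is 1 byte ≤ B = 3; zero-pad to 3 bytes: K' = 0d 00 00.
K' ⊕ ipad = 3b 36 36.
Inner input = 3b 36 36 ∥ fc e5 24.
Inner hash: sum = 59+54+54+252+229+36 = 684 → 02 ac.

02ac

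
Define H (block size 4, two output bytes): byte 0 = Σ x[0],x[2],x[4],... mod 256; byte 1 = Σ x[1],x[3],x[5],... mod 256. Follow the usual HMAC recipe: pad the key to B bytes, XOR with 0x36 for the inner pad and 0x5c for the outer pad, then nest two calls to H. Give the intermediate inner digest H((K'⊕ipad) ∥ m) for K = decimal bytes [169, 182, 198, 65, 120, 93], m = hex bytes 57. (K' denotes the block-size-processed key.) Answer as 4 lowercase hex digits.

5e98

Key decimal bytes [169, 182, 198, 65, 120, 93] = a9 b6 c6 41 78 5d is 6 bytes > B = 4, so hash it first: H(key) = e7 54, then zero-pad to 4 bytes: K' = e7 54 00 00.
K' ⊕ ipad = d1 62 36 36.
Inner input = d1 62 36 36 ∥ 57.
Inner hash: even-index sum = 350 mod 256 = 94; odd-index sum = 152 mod 256 = 152 → 5e 98.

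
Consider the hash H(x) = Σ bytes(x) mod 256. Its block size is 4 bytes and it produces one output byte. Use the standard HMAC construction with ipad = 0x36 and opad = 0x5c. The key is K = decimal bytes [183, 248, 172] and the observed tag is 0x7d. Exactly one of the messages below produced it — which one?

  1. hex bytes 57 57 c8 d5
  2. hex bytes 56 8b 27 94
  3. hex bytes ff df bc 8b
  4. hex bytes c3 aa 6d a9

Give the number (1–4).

4

Key decimal bytes [183, 248, 172] = b7 f8 ac is 3 bytes ≤ B = 4; zero-pad to 4 bytes: K' = b7 f8 ac 00.
K' ⊕ ipad = 81 ce 9a 36; K' ⊕ opad = eb a4 f0 5c.
m1: inner = H(81 ce 9a 36 57 57 c8 d5) = 6a; tag = H(eb a4 f0 5c 6a) = 45
m2: inner = H(81 ce 9a 36 56 8b 27 94) = bb; tag = H(eb a4 f0 5c bb) = 96
m3: inner = H(81 ce 9a 36 ff df bc 8b) = 44; tag = H(eb a4 f0 5c 44) = 1f
m4: inner = H(81 ce 9a 36 c3 aa 6d a9) = a2; tag = H(eb a4 f0 5c a2) = 7d ← matches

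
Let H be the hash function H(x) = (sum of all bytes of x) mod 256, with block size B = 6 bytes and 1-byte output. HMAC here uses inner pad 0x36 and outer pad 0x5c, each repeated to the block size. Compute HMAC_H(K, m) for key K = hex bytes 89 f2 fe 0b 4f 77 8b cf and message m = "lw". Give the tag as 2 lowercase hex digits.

Key hex bytes 89 f2 fe 0b 4f 77 8b cf is 8 bytes > B = 6, so hash it first: H(key) = a4, then zero-pad to 6 bytes: K' = a4 00 00 00 00 00.
K' ⊕ ipad = 92 36 36 36 36 36.  K' ⊕ opad = f8 5c 5c 5c 5c 5c.
Inner input = (K'⊕ipad) ∥ m = 92 36 36 36 36 36 ∥ 6c 77.
Inner hash: sum = 146+54+54+54+54+54+108+119 = 643; mod 256 = 131 → 83.
Outer input = (K'⊕opad) ∥ inner = f8 5c 5c 5c 5c 5c ∥ 83.
Outer hash (tag): sum = 248+92+92+92+92+92+131 = 839; mod 256 = 71 → 47.

47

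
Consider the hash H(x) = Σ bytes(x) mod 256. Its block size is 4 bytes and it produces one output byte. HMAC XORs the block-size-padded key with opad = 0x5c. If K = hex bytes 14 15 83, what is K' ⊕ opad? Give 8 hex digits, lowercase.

4849df5c

Key hex bytes 14 15 83 is 3 bytes ≤ B = 4; zero-pad to 4 bytes: K' = 14 15 83 00.
XOR each byte with 0x5c: 14⊕5c=48, 15⊕5c=49, 83⊕5c=df, 00⊕5c=5c.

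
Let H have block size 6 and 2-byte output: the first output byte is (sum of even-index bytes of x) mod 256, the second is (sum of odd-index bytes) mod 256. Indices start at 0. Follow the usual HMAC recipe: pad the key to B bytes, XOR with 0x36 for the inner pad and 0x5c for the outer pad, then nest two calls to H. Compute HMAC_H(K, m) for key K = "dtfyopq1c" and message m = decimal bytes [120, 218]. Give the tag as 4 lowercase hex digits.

2888

Key "dtfyopq1c" = 64 74 66 79 6f 70 71 31 63 is 9 bytes > B = 6, so hash it first: H(key) = 0d 8e, then zero-pad to 6 bytes: K' = 0d 8e 00 00 00 00.
K' ⊕ ipad = 3b b8 36 36 36 36.  K' ⊕ opad = 51 d2 5c 5c 5c 5c.
Inner input = (K'⊕ipad) ∥ m = 3b b8 36 36 36 36 ∥ 78 da.
Inner hash: even-index sum = 287 mod 256 = 31; odd-index sum = 510 mod 256 = 254 → 1f fe.
Outer input = (K'⊕opad) ∥ inner = 51 d2 5c 5c 5c 5c ∥ 1f fe.
Outer hash (tag): even-index sum = 296 mod 256 = 40; odd-index sum = 648 mod 256 = 136 → 28 88.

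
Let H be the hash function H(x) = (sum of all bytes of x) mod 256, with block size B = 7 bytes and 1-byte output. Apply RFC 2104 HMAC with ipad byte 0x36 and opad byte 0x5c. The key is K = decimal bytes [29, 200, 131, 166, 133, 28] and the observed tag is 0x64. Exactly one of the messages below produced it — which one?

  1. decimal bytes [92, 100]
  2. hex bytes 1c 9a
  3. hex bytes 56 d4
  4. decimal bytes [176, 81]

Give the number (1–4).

Key decimal bytes [29, 200, 131, 166, 133, 28] = 1d c8 83 a6 85 1c is 6 bytes ≤ B = 7; zero-pad to 7 bytes: K' = 1d c8 83 a6 85 1c 00.
K' ⊕ ipad = 2b fe b5 90 b3 2a 36; K' ⊕ opad = 41 94 df fa d9 40 5c.
m1: inner = H(2b fe b5 90 b3 2a 36 5c 64) = 41; tag = H(41 94 df fa d9 40 5c 41) = 64 ← matches
m2: inner = H(2b fe b5 90 b3 2a 36 1c 9a) = 37; tag = H(41 94 df fa d9 40 5c 37) = 5a
m3: inner = H(2b fe b5 90 b3 2a 36 56 d4) = ab; tag = H(41 94 df fa d9 40 5c ab) = ce
m4: inner = H(2b fe b5 90 b3 2a 36 b0 51) = 82; tag = H(41 94 df fa d9 40 5c 82) = a5

1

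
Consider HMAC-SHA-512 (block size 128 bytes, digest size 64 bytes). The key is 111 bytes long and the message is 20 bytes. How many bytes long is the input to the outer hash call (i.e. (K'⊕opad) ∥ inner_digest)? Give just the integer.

192

Key is 111 ≤ 128 bytes, zero-padded: |K'| = 128.
Outer input = (K'⊕opad) ∥ H(inner) → 128 + 64 = 192 bytes.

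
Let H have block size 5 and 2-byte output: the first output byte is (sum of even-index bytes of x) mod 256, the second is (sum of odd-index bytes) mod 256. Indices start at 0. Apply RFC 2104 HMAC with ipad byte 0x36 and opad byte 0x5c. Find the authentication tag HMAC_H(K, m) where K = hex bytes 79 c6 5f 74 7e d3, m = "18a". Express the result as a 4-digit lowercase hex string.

c5b1

Key hex bytes 79 c6 5f 74 7e d3 is 6 bytes > B = 5, so hash it first: H(key) = 56 0d, then zero-pad to 5 bytes: K' = 56 0d 00 00 00.
K' ⊕ ipad = 60 3b 36 36 36.  K' ⊕ opad = 0a 51 5c 5c 5c.
Inner input = (K'⊕ipad) ∥ m = 60 3b 36 36 36 ∥ 31 38 61.
Inner hash: even-index sum = 260 mod 256 = 4; odd-index sum = 259 mod 256 = 3 → 04 03.
Outer input = (K'⊕opad) ∥ inner = 0a 51 5c 5c 5c ∥ 04 03.
Outer hash (tag): even-index sum = 197 mod 256 = 197; odd-index sum = 177 mod 256 = 177 → c5 b1.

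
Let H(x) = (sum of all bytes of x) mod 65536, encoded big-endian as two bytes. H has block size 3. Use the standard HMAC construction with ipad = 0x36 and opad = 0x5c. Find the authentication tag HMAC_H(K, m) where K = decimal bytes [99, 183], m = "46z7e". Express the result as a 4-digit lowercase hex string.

0214

Key decimal bytes [99, 183] = 63 b7 is 2 bytes ≤ B = 3; zero-pad to 3 bytes: K' = 63 b7 00.
K' ⊕ ipad = 55 81 36.  K' ⊕ opad = 3f eb 5c.
Inner input = (K'⊕ipad) ∥ m = 55 81 36 ∥ 34 36 7a 37 65.
Inner hash: sum = 85+129+54+52+54+122+55+101 = 652 → 02 8c.
Outer input = (K'⊕opad) ∥ inner = 3f eb 5c ∥ 02 8c.
Outer hash (tag): sum = 63+235+92+2+140 = 532 → 02 14.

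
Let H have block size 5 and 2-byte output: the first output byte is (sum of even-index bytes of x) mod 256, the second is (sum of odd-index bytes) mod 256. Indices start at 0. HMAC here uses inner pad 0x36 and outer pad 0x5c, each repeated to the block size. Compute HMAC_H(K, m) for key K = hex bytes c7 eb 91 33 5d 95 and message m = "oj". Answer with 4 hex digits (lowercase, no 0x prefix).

cba4

Key hex bytes c7 eb 91 33 5d 95 is 6 bytes > B = 5, so hash it first: H(key) = b5 b3, then zero-pad to 5 bytes: K' = b5 b3 00 00 00.
K' ⊕ ipad = 83 85 36 36 36.  K' ⊕ opad = e9 ef 5c 5c 5c.
Inner input = (K'⊕ipad) ∥ m = 83 85 36 36 36 ∥ 6f 6a.
Inner hash: even-index sum = 345 mod 256 = 89; odd-index sum = 298 mod 256 = 42 → 59 2a.
Outer input = (K'⊕opad) ∥ inner = e9 ef 5c 5c 5c ∥ 59 2a.
Outer hash (tag): even-index sum = 459 mod 256 = 203; odd-index sum = 420 mod 256 = 164 → cb a4.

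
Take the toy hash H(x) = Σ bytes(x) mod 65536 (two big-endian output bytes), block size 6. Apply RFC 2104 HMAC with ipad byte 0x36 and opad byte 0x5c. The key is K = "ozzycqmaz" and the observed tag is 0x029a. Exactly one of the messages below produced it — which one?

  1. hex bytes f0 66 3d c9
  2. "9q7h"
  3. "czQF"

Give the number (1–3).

2

Key "ozzycqmaz" = 6f 7a 7a 79 63 71 6d 61 7a is 9 bytes > B = 6, so hash it first: H(key) = 03 f8, then zero-pad to 6 bytes: K' = 03 f8 00 00 00 00.
K' ⊕ ipad = 35 ce 36 36 36 36; K' ⊕ opad = 5f a4 5c 5c 5c 5c.
m1: inner = H(35 ce 36 36 36 36 f0 66 3d c9) = 04 37; tag = H(5f a4 5c 5c 5c 5c 04 37) = 02ae
m2: inner = H(35 ce 36 36 36 36 39 71 37 68) = 03 24; tag = H(5f a4 5c 5c 5c 5c 03 24) = 029a ← matches
m3: inner = H(35 ce 36 36 36 36 63 7a 51 46) = 03 4f; tag = H(5f a4 5c 5c 5c 5c 03 4f) = 02c5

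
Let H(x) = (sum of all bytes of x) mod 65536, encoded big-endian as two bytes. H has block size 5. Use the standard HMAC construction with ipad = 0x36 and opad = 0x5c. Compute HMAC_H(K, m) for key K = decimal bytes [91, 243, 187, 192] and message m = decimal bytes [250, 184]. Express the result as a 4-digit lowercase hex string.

Key decimal bytes [91, 243, 187, 192] = 5b f3 bb c0 is 4 bytes ≤ B = 5; zero-pad to 5 bytes: K' = 5b f3 bb c0 00.
K' ⊕ ipad = 6d c5 8d f6 36.  K' ⊕ opad = 07 af e7 9c 5c.
Inner input = (K'⊕ipad) ∥ m = 6d c5 8d f6 36 ∥ fa b8.
Inner hash: sum = 109+197+141+246+54+250+184 = 1181 → 04 9d.
Outer input = (K'⊕opad) ∥ inner = 07 af e7 9c 5c ∥ 04 9d.
Outer hash (tag): sum = 7+175+231+156+92+4+157 = 822 → 03 36.

0336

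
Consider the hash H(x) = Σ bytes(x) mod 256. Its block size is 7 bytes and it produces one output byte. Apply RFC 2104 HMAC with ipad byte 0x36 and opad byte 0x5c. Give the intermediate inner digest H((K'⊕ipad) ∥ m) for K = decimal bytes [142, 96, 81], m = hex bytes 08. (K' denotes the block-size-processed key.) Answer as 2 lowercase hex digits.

55

Key decimal bytes [142, 96, 81] = 8e 60 51 is 3 bytes ≤ B = 7; zero-pad to 7 bytes: K' = 8e 60 51 00 00 00 00.
K' ⊕ ipad = b8 56 67 36 36 36 36.
Inner input = b8 56 67 36 36 36 36 ∥ 08.
Inner hash: sum = 184+86+103+54+54+54+54+8 = 597; mod 256 = 85 → 55.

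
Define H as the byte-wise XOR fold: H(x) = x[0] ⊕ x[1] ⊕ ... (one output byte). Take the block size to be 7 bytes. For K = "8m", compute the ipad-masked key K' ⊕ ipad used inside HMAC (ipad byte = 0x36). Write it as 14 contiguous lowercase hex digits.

0e5b3636363636

Key "8m" = 38 6d is 2 bytes ≤ B = 7; zero-pad to 7 bytes: K' = 38 6d 00 00 00 00 00.
XOR each byte with 0x36: 38⊕36=0e, 6d⊕36=5b, 00⊕36=36, 00⊕36=36, 00⊕36=36, 00⊕36=36, 00⊕36=36.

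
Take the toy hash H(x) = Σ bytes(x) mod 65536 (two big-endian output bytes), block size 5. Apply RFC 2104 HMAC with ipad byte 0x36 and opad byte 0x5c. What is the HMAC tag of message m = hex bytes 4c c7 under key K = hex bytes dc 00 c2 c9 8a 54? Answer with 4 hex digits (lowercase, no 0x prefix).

Key hex bytes dc 00 c2 c9 8a 54 is 6 bytes > B = 5, so hash it first: H(key) = 03 45, then zero-pad to 5 bytes: K' = 03 45 00 00 00.
K' ⊕ ipad = 35 73 36 36 36.  K' ⊕ opad = 5f 19 5c 5c 5c.
Inner input = (K'⊕ipad) ∥ m = 35 73 36 36 36 ∥ 4c c7.
Inner hash: sum = 53+115+54+54+54+76+199 = 605 → 02 5d.
Outer input = (K'⊕opad) ∥ inner = 5f 19 5c 5c 5c ∥ 02 5d.
Outer hash (tag): sum = 95+25+92+92+92+2+93 = 491 → 01 eb.

01eb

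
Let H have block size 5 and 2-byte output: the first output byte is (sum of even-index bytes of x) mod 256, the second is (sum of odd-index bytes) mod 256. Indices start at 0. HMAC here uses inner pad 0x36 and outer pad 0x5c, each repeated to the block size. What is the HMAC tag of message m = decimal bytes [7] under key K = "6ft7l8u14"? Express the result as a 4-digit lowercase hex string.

Key "6ft7l8u14" = 36 66 74 37 6c 38 75 31 34 is 9 bytes > B = 5, so hash it first: H(key) = bf 06, then zero-pad to 5 bytes: K' = bf 06 00 00 00.
K' ⊕ ipad = 89 30 36 36 36.  K' ⊕ opad = e3 5a 5c 5c 5c.
Inner input = (K'⊕ipad) ∥ m = 89 30 36 36 36 ∥ 07.
Inner hash: even-index sum = 245 mod 256 = 245; odd-index sum = 109 mod 256 = 109 → f5 6d.
Outer input = (K'⊕opad) ∥ inner = e3 5a 5c 5c 5c ∥ f5 6d.
Outer hash (tag): even-index sum = 520 mod 256 = 8; odd-index sum = 427 mod 256 = 171 → 08 ab.

08ab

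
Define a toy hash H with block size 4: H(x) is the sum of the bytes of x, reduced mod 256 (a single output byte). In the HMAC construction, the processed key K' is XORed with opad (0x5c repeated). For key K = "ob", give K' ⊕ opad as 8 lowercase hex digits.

333e5c5c

Key "ob" = 6f 62 is 2 bytes ≤ B = 4; zero-pad to 4 bytes: K' = 6f 62 00 00.
XOR each byte with 0x5c: 6f⊕5c=33, 62⊕5c=3e, 00⊕5c=5c, 00⊕5c=5c.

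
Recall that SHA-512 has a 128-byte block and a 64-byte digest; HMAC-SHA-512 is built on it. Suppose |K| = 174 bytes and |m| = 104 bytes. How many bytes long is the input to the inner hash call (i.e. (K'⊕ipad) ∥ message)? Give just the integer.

232

Key is 174 > 128 bytes, so it is hashed to 64 bytes then zero-padded to 128: |K'| = 128.
Inner input = (K'⊕ipad) ∥ m → 128 + 104 = 232 bytes.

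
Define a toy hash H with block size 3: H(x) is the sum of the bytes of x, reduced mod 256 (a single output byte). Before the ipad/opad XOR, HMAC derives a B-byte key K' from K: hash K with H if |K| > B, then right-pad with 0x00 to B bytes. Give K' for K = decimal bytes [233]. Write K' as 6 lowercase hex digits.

e90000

Key decimal bytes [233] = e9 is 1 byte ≤ B = 3; zero-pad to 3 bytes: K' = e9 00 00.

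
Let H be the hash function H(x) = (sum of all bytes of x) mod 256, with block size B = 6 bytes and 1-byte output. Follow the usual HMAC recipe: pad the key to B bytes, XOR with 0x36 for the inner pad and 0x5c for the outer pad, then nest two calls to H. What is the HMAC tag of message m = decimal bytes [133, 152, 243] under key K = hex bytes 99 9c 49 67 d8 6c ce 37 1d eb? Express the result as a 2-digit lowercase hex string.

Key hex bytes 99 9c 49 67 d8 6c ce 37 1d eb is 10 bytes > B = 6, so hash it first: H(key) = 36, then zero-pad to 6 bytes: K' = 36 00 00 00 00 00.
K' ⊕ ipad = 00 36 36 36 36 36.  K' ⊕ opad = 6a 5c 5c 5c 5c 5c.
Inner input = (K'⊕ipad) ∥ m = 00 36 36 36 36 36 ∥ 85 98 f3.
Inner hash: sum = 0+54+54+54+54+54+133+152+243 = 798; mod 256 = 30 → 1e.
Outer input = (K'⊕opad) ∥ inner = 6a 5c 5c 5c 5c 5c ∥ 1e.
Outer hash (tag): sum = 106+92+92+92+92+92+30 = 596; mod 256 = 84 → 54.

54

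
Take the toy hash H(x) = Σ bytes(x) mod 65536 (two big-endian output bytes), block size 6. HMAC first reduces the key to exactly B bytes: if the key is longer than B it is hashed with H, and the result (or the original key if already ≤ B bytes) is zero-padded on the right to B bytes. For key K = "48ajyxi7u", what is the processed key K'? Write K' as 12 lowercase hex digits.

|K| = 9 > B = 6, so first hash the key.
H(K): sum = 52+56+97+106+121+120+105+55+117 = 829 → 03 3d.
Zero-pad H(K) = 03 3d to 6 bytes: K' = 03 3d 00 00 00 00.

033d00000000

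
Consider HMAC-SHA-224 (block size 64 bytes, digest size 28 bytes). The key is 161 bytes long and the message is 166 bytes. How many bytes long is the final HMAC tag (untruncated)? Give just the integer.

The tag is one SHA-224 digest: 28 bytes.

28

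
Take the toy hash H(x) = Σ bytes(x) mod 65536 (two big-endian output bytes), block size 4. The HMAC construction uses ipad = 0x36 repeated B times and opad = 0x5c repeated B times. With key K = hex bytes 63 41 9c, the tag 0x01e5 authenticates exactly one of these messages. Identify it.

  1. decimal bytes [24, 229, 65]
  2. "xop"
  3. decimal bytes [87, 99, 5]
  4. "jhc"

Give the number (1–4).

3

Key hex bytes 63 41 9c is 3 bytes ≤ B = 4; zero-pad to 4 bytes: K' = 63 41 9c 00.
K' ⊕ ipad = 55 77 aa 36; K' ⊕ opad = 3f 1d c0 5c.
m1: inner = H(55 77 aa 36 18 e5 41) = 02 ea; tag = H(3f 1d c0 5c 02 ea) = 0264
m2: inner = H(55 77 aa 36 78 6f 70) = 03 03; tag = H(3f 1d c0 5c 03 03) = 017e
m3: inner = H(55 77 aa 36 57 63 05) = 02 6b; tag = H(3f 1d c0 5c 02 6b) = 01e5 ← matches
m4: inner = H(55 77 aa 36 6a 68 63) = 02 e1; tag = H(3f 1d c0 5c 02 e1) = 025b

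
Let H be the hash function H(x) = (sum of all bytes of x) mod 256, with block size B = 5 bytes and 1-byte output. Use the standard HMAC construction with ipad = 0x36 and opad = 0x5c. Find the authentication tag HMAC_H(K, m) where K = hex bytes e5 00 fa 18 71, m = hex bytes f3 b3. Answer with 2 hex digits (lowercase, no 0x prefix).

Key hex bytes e5 00 fa 18 71 is exactly B = 5 bytes: K' = e5 00 fa 18 71.
K' ⊕ ipad = d3 36 cc 2e 47.  K' ⊕ opad = b9 5c a6 44 2d.
Inner input = (K'⊕ipad) ∥ m = d3 36 cc 2e 47 ∥ f3 b3.
Inner hash: sum = 211+54+204+46+71+243+179 = 1008; mod 256 = 240 → f0.
Outer input = (K'⊕opad) ∥ inner = b9 5c a6 44 2d ∥ f0.
Outer hash (tag): sum = 185+92+166+68+45+240 = 796; mod 256 = 28 → 1c.

1c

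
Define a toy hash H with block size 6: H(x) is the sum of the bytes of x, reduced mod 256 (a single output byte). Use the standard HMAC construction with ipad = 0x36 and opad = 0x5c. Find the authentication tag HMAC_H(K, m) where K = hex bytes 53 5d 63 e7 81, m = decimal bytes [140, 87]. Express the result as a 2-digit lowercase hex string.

09

Key hex bytes 53 5d 63 e7 81 is 5 bytes ≤ B = 6; zero-pad to 6 bytes: K' = 53 5d 63 e7 81 00.
K' ⊕ ipad = 65 6b 55 d1 b7 36.  K' ⊕ opad = 0f 01 3f bb dd 5c.
Inner input = (K'⊕ipad) ∥ m = 65 6b 55 d1 b7 36 ∥ 8c 57.
Inner hash: sum = 101+107+85+209+183+54+140+87 = 966; mod 256 = 198 → c6.
Outer input = (K'⊕opad) ∥ inner = 0f 01 3f bb dd 5c ∥ c6.
Outer hash (tag): sum = 15+1+63+187+221+92+198 = 777; mod 256 = 9 → 09.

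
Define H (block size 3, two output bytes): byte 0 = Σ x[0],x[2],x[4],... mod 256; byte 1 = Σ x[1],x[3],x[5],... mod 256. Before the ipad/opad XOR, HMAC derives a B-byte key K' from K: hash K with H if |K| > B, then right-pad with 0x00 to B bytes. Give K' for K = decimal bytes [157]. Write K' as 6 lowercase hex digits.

Key decimal bytes [157] = 9d is 1 byte ≤ B = 3; zero-pad to 3 bytes: K' = 9d 00 00.

9d0000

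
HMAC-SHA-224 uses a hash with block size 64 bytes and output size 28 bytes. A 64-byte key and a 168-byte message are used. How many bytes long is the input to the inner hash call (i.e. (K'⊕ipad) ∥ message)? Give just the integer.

232

Key is 64 ≤ 64 bytes, zero-padded: |K'| = 64.
Inner input = (K'⊕ipad) ∥ m → 64 + 168 = 232 bytes.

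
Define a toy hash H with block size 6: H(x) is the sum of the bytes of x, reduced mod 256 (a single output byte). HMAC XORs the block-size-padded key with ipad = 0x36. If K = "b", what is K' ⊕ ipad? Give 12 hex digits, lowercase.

Key "b" = 62 is 1 byte ≤ B = 6; zero-pad to 6 bytes: K' = 62 00 00 00 00 00.
XOR each byte with 0x36: 62⊕36=54, 00⊕36=36, 00⊕36=36, 00⊕36=36, 00⊕36=36, 00⊕36=36.

543636363636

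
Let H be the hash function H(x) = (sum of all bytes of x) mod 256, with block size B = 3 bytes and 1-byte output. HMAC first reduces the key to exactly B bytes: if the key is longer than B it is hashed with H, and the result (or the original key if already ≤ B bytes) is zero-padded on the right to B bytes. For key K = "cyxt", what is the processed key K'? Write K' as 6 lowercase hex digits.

|K| = 4 > B = 3, so first hash the key.
H(K): sum = 99+121+120+116 = 456; mod 256 = 200 → c8.
Zero-pad H(K) = c8 to 3 bytes: K' = c8 00 00.

c80000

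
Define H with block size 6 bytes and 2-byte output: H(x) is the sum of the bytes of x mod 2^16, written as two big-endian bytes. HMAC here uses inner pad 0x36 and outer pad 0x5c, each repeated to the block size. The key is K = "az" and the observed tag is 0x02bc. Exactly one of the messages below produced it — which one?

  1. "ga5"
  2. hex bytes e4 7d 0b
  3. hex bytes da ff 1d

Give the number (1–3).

2

Key "az" = 61 7a is 2 bytes ≤ B = 6; zero-pad to 6 bytes: K' = 61 7a 00 00 00 00.
K' ⊕ ipad = 57 4c 36 36 36 36; K' ⊕ opad = 3d 26 5c 5c 5c 5c.
m1: inner = H(57 4c 36 36 36 36 67 61 35) = 02 78; tag = H(3d 26 5c 5c 5c 5c 02 78) = 024d
m2: inner = H(57 4c 36 36 36 36 e4 7d 0b) = 02 e7; tag = H(3d 26 5c 5c 5c 5c 02 e7) = 02bc ← matches
m3: inner = H(57 4c 36 36 36 36 da ff 1d) = 03 71; tag = H(3d 26 5c 5c 5c 5c 03 71) = 0247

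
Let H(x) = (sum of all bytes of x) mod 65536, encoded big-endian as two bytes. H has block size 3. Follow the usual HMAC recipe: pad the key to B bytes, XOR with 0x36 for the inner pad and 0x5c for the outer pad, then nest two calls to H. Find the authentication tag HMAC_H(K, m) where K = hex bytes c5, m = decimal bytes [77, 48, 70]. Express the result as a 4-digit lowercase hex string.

0175

Key hex bytes c5 is 1 byte ≤ B = 3; zero-pad to 3 bytes: K' = c5 00 00.
K' ⊕ ipad = f3 36 36.  K' ⊕ opad = 99 5c 5c.
Inner input = (K'⊕ipad) ∥ m = f3 36 36 ∥ 4d 30 46.
Inner hash: sum = 243+54+54+77+48+70 = 546 → 02 22.
Outer input = (K'⊕opad) ∥ inner = 99 5c 5c ∥ 02 22.
Outer hash (tag): sum = 153+92+92+2+34 = 373 → 01 75.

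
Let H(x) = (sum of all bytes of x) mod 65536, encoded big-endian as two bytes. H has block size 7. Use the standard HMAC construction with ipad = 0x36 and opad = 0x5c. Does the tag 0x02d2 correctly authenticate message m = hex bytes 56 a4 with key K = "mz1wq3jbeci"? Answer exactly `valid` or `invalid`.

valid

Key "mz1wq3jbeci" = 6d 7a 31 77 71 33 6a 62 65 63 69 is 11 bytes > B = 7, so hash it first: H(key) = 04 30, then zero-pad to 7 bytes: K' = 04 30 00 00 00 00 00.
K' ⊕ ipad = 32 06 36 36 36 36 36; K' ⊕ opad = 58 6c 5c 5c 5c 5c 5c.
Inner hash: sum = 50+6+54+54+54+54+54+86+164 = 576 → 02 40.
Outer hash (recomputed tag): sum = 88+108+92+92+92+92+92+2+64 = 722 → 02 d2.
Recomputed tag = 02d2; claimed = 02d2 → match.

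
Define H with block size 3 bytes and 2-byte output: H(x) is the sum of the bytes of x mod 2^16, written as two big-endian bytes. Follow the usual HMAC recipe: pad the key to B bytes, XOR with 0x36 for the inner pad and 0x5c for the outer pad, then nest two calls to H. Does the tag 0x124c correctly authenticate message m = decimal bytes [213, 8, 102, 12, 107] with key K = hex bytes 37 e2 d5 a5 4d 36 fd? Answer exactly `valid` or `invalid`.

invalid

Key hex bytes 37 e2 d5 a5 4d 36 fd is 7 bytes > B = 3, so hash it first: H(key) = 04 13, then zero-pad to 3 bytes: K' = 04 13 00.
K' ⊕ ipad = 32 25 36; K' ⊕ opad = 58 4f 5c.
Inner hash: sum = 50+37+54+213+8+102+12+107 = 583 → 02 47.
Outer hash (recomputed tag): sum = 88+79+92+2+71 = 332 → 01 4c.
Recomputed tag = 014c; claimed = 124c → mismatch.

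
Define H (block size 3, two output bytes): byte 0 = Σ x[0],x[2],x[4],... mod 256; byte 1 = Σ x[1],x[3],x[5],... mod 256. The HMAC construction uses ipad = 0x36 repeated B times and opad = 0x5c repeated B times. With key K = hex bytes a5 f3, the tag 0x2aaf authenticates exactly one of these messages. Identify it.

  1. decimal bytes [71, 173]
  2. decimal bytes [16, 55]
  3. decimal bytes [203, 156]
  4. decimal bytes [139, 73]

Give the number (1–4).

2

Key hex bytes a5 f3 is 2 bytes ≤ B = 3; zero-pad to 3 bytes: K' = a5 f3 00.
K' ⊕ ipad = 93 c5 36; K' ⊕ opad = f9 af 5c.
m1: inner = H(93 c5 36 47 ad) = 76 0c; tag = H(f9 af 5c 76 0c) = 6125
m2: inner = H(93 c5 36 10 37) = 00 d5; tag = H(f9 af 5c 00 d5) = 2aaf ← matches
m3: inner = H(93 c5 36 cb 9c) = 65 90; tag = H(f9 af 5c 65 90) = e514
m4: inner = H(93 c5 36 8b 49) = 12 50; tag = H(f9 af 5c 12 50) = a5c1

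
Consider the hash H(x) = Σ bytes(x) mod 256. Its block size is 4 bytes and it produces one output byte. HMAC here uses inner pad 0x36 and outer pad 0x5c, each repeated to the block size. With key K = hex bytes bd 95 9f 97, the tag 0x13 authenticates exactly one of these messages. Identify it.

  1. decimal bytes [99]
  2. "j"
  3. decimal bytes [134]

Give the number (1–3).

Key hex bytes bd 95 9f 97 is exactly B = 4 bytes: K' = bd 95 9f 97.
K' ⊕ ipad = 8b a3 a9 a1; K' ⊕ opad = e1 c9 c3 cb.
m1: inner = H(8b a3 a9 a1 63) = db; tag = H(e1 c9 c3 cb db) = 13 ← matches
m2: inner = H(8b a3 a9 a1 6a) = e2; tag = H(e1 c9 c3 cb e2) = 1a
m3: inner = H(8b a3 a9 a1 86) = fe; tag = H(e1 c9 c3 cb fe) = 36

1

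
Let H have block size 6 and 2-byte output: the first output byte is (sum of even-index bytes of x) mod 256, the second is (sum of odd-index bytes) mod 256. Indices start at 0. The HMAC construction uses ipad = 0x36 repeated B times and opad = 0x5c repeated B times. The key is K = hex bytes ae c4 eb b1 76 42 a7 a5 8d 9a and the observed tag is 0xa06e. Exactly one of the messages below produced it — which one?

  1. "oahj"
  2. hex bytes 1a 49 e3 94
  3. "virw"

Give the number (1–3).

3

Key hex bytes ae c4 eb b1 76 42 a7 a5 8d 9a is 10 bytes > B = 6, so hash it first: H(key) = 43 f6, then zero-pad to 6 bytes: K' = 43 f6 00 00 00 00.
K' ⊕ ipad = 75 c0 36 36 36 36; K' ⊕ opad = 1f aa 5c 5c 5c 5c.
m1: inner = H(75 c0 36 36 36 36 6f 61 68 6a) = b8 f7; tag = H(1f aa 5c 5c 5c 5c b8 f7) = 8f59
m2: inner = H(75 c0 36 36 36 36 1a 49 e3 94) = de 09; tag = H(1f aa 5c 5c 5c 5c de 09) = b56b
m3: inner = H(75 c0 36 36 36 36 76 69 72 77) = c9 0c; tag = H(1f aa 5c 5c 5c 5c c9 0c) = a06e ← matches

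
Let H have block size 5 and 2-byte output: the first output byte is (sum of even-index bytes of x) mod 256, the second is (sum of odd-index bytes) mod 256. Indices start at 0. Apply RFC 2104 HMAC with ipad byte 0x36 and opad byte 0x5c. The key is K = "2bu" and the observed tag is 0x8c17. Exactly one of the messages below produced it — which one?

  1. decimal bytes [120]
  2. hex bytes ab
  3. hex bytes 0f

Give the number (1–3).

Key "2bu" = 32 62 75 is 3 bytes ≤ B = 5; zero-pad to 5 bytes: K' = 32 62 75 00 00.
K' ⊕ ipad = 04 54 43 36 36; K' ⊕ opad = 6e 3e 29 5c 5c.
m1: inner = H(04 54 43 36 36 78) = 7d 02; tag = H(6e 3e 29 5c 5c 7d 02) = f517
m2: inner = H(04 54 43 36 36 ab) = 7d 35; tag = H(6e 3e 29 5c 5c 7d 35) = 2817
m3: inner = H(04 54 43 36 36 0f) = 7d 99; tag = H(6e 3e 29 5c 5c 7d 99) = 8c17 ← matches

3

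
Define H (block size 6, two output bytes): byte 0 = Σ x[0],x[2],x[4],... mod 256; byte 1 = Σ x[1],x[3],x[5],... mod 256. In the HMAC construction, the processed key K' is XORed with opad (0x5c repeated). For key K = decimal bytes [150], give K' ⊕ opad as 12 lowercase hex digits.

Key decimal bytes [150] = 96 is 1 byte ≤ B = 6; zero-pad to 6 bytes: K' = 96 00 00 00 00 00.
XOR each byte with 0x5c: 96⊕5c=ca, 00⊕5c=5c, 00⊕5c=5c, 00⊕5c=5c, 00⊕5c=5c, 00⊕5c=5c.

ca5c5c5c5c5c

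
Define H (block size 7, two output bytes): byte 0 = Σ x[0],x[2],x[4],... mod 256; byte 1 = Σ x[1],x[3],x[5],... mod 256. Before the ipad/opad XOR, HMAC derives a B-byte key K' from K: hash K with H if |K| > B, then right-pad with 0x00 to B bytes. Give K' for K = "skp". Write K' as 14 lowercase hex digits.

736b7000000000

Key "skp" = 73 6b 70 is 3 bytes ≤ B = 7; zero-pad to 7 bytes: K' = 73 6b 70 00 00 00 00.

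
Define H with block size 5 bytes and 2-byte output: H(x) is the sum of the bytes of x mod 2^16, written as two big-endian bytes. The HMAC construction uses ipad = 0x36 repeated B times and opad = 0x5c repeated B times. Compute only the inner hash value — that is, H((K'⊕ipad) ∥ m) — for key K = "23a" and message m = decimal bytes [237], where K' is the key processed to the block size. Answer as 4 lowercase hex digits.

Key "23a" = 32 33 61 is 3 bytes ≤ B = 5; zero-pad to 5 bytes: K' = 32 33 61 00 00.
K' ⊕ ipad = 04 05 57 36 36.
Inner input = 04 05 57 36 36 ∥ ed.
Inner hash: sum = 4+5+87+54+54+237 = 441 → 01 b9.

01b9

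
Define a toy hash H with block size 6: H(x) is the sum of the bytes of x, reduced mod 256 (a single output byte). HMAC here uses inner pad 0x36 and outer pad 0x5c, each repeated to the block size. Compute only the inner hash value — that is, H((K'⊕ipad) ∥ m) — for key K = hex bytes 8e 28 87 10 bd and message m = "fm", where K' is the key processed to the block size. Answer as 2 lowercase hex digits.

Key hex bytes 8e 28 87 10 bd is 5 bytes ≤ B = 6; zero-pad to 6 bytes: K' = 8e 28 87 10 bd 00.
K' ⊕ ipad = b8 1e b1 26 8b 36.
Inner input = b8 1e b1 26 8b 36 ∥ 66 6d.
Inner hash: sum = 184+30+177+38+139+54+102+109 = 833; mod 256 = 65 → 41.

41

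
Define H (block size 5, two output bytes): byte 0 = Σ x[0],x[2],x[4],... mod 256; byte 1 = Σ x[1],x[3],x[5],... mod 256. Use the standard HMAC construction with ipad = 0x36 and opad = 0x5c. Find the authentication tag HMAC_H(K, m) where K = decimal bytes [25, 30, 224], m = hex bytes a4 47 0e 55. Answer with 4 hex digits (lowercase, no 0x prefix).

Key decimal bytes [25, 30, 224] = 19 1e e0 is 3 bytes ≤ B = 5; zero-pad to 5 bytes: K' = 19 1e e0 00 00.
K' ⊕ ipad = 2f 28 d6 36 36.  K' ⊕ opad = 45 42 bc 5c 5c.
Inner input = (K'⊕ipad) ∥ m = 2f 28 d6 36 36 ∥ a4 47 0e 55.
Inner hash: even-index sum = 471 mod 256 = 215; odd-index sum = 272 mod 256 = 16 → d7 10.
Outer input = (K'⊕opad) ∥ inner = 45 42 bc 5c 5c ∥ d7 10.
Outer hash (tag): even-index sum = 365 mod 256 = 109; odd-index sum = 373 mod 256 = 117 → 6d 75.

6d75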